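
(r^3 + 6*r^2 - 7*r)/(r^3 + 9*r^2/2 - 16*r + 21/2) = 2*r/(2*r - 3)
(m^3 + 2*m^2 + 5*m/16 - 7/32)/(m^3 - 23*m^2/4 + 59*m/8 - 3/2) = (8*m^2 + 18*m + 7)/(4*(2*m^2 - 11*m + 12))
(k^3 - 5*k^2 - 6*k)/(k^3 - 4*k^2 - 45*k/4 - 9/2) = 4*k*(k + 1)/(4*k^2 + 8*k + 3)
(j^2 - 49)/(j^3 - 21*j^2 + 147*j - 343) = (j + 7)/(j^2 - 14*j + 49)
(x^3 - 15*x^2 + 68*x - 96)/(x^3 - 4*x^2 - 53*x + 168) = (x - 4)/(x + 7)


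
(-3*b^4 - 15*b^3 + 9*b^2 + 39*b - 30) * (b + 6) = -3*b^5 - 33*b^4 - 81*b^3 + 93*b^2 + 204*b - 180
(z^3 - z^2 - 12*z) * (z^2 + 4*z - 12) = z^5 + 3*z^4 - 28*z^3 - 36*z^2 + 144*z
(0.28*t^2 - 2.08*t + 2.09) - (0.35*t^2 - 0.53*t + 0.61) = -0.07*t^2 - 1.55*t + 1.48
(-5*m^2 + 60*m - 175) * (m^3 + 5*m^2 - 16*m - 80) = -5*m^5 + 35*m^4 + 205*m^3 - 1435*m^2 - 2000*m + 14000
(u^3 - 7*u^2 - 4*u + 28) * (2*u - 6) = 2*u^4 - 20*u^3 + 34*u^2 + 80*u - 168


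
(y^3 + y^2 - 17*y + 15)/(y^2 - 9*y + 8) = (y^2 + 2*y - 15)/(y - 8)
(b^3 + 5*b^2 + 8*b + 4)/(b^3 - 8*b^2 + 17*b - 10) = (b^3 + 5*b^2 + 8*b + 4)/(b^3 - 8*b^2 + 17*b - 10)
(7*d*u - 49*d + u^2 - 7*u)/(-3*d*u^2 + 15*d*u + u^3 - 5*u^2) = (-7*d*u + 49*d - u^2 + 7*u)/(u*(3*d*u - 15*d - u^2 + 5*u))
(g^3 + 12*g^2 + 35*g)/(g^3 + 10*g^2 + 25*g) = (g + 7)/(g + 5)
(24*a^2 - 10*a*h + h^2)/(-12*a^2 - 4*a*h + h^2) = (-4*a + h)/(2*a + h)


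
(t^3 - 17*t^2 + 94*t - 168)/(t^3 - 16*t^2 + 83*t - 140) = (t - 6)/(t - 5)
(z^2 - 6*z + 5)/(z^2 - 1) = (z - 5)/(z + 1)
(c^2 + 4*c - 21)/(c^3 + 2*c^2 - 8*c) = (c^2 + 4*c - 21)/(c*(c^2 + 2*c - 8))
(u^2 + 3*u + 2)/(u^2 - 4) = (u + 1)/(u - 2)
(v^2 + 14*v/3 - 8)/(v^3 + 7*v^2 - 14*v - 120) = (v - 4/3)/(v^2 + v - 20)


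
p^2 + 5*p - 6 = (p - 1)*(p + 6)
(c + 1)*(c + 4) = c^2 + 5*c + 4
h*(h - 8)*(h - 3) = h^3 - 11*h^2 + 24*h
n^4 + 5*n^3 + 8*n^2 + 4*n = n*(n + 1)*(n + 2)^2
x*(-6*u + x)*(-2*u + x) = 12*u^2*x - 8*u*x^2 + x^3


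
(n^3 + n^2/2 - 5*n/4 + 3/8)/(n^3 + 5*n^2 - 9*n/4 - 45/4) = (4*n^2 - 4*n + 1)/(2*(2*n^2 + 7*n - 15))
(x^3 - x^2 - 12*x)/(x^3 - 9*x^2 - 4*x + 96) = x/(x - 8)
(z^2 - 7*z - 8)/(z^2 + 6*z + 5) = (z - 8)/(z + 5)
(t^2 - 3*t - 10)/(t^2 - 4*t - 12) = (t - 5)/(t - 6)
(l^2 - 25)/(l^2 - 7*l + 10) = (l + 5)/(l - 2)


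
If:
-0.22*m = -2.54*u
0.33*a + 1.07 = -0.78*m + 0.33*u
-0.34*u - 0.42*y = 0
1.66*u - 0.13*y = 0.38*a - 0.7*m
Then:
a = -1.61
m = -0.72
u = -0.06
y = 0.05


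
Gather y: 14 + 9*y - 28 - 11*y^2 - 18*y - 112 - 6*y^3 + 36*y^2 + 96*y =-6*y^3 + 25*y^2 + 87*y - 126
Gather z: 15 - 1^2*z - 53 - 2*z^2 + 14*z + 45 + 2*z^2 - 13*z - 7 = 0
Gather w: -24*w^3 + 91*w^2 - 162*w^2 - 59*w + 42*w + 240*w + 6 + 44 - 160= -24*w^3 - 71*w^2 + 223*w - 110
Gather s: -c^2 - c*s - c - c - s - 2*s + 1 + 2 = -c^2 - 2*c + s*(-c - 3) + 3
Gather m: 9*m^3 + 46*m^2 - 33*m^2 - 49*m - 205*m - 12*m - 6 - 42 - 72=9*m^3 + 13*m^2 - 266*m - 120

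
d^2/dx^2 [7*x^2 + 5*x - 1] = 14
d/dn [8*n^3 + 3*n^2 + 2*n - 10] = 24*n^2 + 6*n + 2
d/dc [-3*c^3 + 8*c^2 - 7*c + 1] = -9*c^2 + 16*c - 7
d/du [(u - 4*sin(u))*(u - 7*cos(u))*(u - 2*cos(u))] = (u - 4*sin(u))*(u - 7*cos(u))*(2*sin(u) + 1) + (u - 4*sin(u))*(u - 2*cos(u))*(7*sin(u) + 1) - (u - 7*cos(u))*(u - 2*cos(u))*(4*cos(u) - 1)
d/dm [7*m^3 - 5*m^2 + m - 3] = 21*m^2 - 10*m + 1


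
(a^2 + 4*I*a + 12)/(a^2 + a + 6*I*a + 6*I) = (a - 2*I)/(a + 1)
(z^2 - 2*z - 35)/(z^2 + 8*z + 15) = (z - 7)/(z + 3)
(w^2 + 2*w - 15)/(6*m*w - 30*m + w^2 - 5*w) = (w^2 + 2*w - 15)/(6*m*w - 30*m + w^2 - 5*w)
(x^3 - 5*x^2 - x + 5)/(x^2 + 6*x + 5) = (x^2 - 6*x + 5)/(x + 5)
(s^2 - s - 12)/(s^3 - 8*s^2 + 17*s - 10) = (s^2 - s - 12)/(s^3 - 8*s^2 + 17*s - 10)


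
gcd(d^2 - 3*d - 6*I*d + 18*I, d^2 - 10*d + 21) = d - 3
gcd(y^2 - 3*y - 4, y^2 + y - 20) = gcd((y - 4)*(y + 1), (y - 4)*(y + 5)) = y - 4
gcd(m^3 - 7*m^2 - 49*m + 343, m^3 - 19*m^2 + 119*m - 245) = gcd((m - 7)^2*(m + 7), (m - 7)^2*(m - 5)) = m^2 - 14*m + 49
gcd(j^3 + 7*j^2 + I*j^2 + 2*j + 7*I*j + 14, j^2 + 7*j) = j + 7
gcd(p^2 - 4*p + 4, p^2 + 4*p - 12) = p - 2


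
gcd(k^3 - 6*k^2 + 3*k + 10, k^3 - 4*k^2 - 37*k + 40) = 1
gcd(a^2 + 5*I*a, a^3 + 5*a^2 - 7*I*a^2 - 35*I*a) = a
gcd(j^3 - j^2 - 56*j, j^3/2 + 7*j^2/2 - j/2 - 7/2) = j + 7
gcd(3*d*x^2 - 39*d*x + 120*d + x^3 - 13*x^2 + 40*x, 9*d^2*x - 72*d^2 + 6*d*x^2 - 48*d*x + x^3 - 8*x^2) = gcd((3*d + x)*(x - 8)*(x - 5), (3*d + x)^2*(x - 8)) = 3*d*x - 24*d + x^2 - 8*x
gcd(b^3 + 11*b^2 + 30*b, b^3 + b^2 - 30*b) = b^2 + 6*b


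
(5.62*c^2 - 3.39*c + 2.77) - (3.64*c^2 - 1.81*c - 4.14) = 1.98*c^2 - 1.58*c + 6.91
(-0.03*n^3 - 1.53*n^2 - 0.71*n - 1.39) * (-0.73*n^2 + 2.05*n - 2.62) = 0.0219*n^5 + 1.0554*n^4 - 2.5396*n^3 + 3.5678*n^2 - 0.989299999999999*n + 3.6418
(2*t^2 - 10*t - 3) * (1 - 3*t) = -6*t^3 + 32*t^2 - t - 3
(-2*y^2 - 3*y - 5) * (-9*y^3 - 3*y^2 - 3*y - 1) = 18*y^5 + 33*y^4 + 60*y^3 + 26*y^2 + 18*y + 5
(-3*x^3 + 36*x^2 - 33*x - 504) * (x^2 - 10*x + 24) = -3*x^5 + 66*x^4 - 465*x^3 + 690*x^2 + 4248*x - 12096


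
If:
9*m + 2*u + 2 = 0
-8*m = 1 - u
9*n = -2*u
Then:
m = -4/25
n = 14/225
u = -7/25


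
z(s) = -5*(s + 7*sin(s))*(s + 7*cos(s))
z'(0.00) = -280.00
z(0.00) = 0.00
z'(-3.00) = -254.78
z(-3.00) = -198.00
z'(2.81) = -74.46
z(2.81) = 96.91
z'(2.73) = -50.00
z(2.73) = 101.91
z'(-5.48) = 9.20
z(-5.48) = -1.37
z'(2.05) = 202.16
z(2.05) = 48.64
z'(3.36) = -124.52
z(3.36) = 32.01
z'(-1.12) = 231.81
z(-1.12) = 71.60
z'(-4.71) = 91.94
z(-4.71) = 54.12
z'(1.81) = 250.24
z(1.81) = -6.52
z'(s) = -5*(1 - 7*sin(s))*(s + 7*sin(s)) - 5*(s + 7*cos(s))*(7*cos(s) + 1)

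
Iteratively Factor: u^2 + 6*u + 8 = (u + 4)*(u + 2)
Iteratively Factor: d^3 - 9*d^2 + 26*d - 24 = (d - 3)*(d^2 - 6*d + 8) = (d - 4)*(d - 3)*(d - 2)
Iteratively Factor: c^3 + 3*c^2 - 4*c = (c)*(c^2 + 3*c - 4) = c*(c + 4)*(c - 1)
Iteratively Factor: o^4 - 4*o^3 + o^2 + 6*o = (o - 2)*(o^3 - 2*o^2 - 3*o) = (o - 2)*(o + 1)*(o^2 - 3*o) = o*(o - 2)*(o + 1)*(o - 3)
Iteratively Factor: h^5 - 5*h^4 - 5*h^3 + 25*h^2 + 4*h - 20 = (h + 2)*(h^4 - 7*h^3 + 9*h^2 + 7*h - 10) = (h - 2)*(h + 2)*(h^3 - 5*h^2 - h + 5) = (h - 2)*(h - 1)*(h + 2)*(h^2 - 4*h - 5) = (h - 2)*(h - 1)*(h + 1)*(h + 2)*(h - 5)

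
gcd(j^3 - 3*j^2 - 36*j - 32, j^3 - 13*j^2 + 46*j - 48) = j - 8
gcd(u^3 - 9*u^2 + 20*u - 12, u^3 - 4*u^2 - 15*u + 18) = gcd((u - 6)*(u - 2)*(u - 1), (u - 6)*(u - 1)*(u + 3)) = u^2 - 7*u + 6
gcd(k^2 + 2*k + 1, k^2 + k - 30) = 1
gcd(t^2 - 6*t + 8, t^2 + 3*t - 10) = t - 2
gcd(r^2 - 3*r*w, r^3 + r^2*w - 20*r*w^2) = r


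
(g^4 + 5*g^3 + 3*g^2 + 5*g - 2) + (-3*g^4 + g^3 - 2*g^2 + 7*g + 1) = -2*g^4 + 6*g^3 + g^2 + 12*g - 1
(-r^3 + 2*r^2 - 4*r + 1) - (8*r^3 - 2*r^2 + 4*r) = -9*r^3 + 4*r^2 - 8*r + 1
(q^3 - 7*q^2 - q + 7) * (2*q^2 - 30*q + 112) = 2*q^5 - 44*q^4 + 320*q^3 - 740*q^2 - 322*q + 784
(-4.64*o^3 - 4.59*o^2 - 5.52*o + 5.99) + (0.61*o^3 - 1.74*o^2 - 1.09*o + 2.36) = -4.03*o^3 - 6.33*o^2 - 6.61*o + 8.35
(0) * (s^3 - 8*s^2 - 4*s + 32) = 0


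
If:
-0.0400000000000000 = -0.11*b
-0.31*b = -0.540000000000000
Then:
No Solution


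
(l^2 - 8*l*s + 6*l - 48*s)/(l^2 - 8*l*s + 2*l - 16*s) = (l + 6)/(l + 2)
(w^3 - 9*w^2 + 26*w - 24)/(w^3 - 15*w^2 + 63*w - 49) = (w^3 - 9*w^2 + 26*w - 24)/(w^3 - 15*w^2 + 63*w - 49)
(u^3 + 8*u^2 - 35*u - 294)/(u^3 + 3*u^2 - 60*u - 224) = (u^2 + u - 42)/(u^2 - 4*u - 32)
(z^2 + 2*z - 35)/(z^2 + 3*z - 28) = (z - 5)/(z - 4)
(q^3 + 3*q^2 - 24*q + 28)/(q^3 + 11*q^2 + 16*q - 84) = (q - 2)/(q + 6)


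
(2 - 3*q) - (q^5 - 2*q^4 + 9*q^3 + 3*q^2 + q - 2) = -q^5 + 2*q^4 - 9*q^3 - 3*q^2 - 4*q + 4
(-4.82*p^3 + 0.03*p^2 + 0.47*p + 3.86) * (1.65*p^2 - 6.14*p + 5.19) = -7.953*p^5 + 29.6443*p^4 - 24.4245*p^3 + 3.6389*p^2 - 21.2611*p + 20.0334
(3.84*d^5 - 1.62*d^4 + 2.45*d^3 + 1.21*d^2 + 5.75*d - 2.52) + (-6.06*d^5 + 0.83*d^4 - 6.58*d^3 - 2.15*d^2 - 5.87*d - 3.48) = -2.22*d^5 - 0.79*d^4 - 4.13*d^3 - 0.94*d^2 - 0.12*d - 6.0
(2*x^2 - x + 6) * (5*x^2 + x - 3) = 10*x^4 - 3*x^3 + 23*x^2 + 9*x - 18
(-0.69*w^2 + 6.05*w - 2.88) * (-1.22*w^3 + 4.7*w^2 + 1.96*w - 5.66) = 0.8418*w^5 - 10.624*w^4 + 30.5962*w^3 + 2.2274*w^2 - 39.8878*w + 16.3008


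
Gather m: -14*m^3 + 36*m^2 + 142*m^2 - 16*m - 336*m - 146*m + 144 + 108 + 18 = -14*m^3 + 178*m^2 - 498*m + 270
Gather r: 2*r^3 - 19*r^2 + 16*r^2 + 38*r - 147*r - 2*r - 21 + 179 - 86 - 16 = 2*r^3 - 3*r^2 - 111*r + 56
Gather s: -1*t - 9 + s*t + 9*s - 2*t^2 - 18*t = s*(t + 9) - 2*t^2 - 19*t - 9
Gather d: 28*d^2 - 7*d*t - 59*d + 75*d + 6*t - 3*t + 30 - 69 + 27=28*d^2 + d*(16 - 7*t) + 3*t - 12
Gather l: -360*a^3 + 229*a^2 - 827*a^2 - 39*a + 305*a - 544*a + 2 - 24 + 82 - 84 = -360*a^3 - 598*a^2 - 278*a - 24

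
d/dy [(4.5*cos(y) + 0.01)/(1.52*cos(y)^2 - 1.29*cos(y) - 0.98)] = (6.84*cos(y)^2 + 0.0304000000000002*cos(y) + 4.3971)*sin(y)/(2.3104*cos(y)^4 - 3.9216*cos(y)^3 - 1.3151*cos(y)^2 + 2.5284*cos(y) + 0.9604)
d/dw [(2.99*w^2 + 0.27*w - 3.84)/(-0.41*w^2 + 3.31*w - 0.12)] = (10.0076*w^2 - 3.8664*w + 12.678)/(0.1681*w^4 - 2.7142*w^3 + 11.0545*w^2 - 0.7944*w + 0.0144)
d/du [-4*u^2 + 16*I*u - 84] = -8*u + 16*I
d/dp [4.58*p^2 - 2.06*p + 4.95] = 9.16*p - 2.06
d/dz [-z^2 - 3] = -2*z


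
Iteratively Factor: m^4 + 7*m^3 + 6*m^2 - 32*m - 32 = (m + 4)*(m^3 + 3*m^2 - 6*m - 8) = (m + 4)^2*(m^2 - m - 2) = (m - 2)*(m + 4)^2*(m + 1)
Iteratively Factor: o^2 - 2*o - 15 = (o + 3)*(o - 5)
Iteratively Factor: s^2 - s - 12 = (s - 4)*(s + 3)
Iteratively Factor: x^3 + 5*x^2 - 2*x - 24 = (x + 4)*(x^2 + x - 6) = (x - 2)*(x + 4)*(x + 3)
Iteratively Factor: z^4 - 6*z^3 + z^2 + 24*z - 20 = (z - 1)*(z^3 - 5*z^2 - 4*z + 20) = (z - 5)*(z - 1)*(z^2 - 4) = (z - 5)*(z - 1)*(z + 2)*(z - 2)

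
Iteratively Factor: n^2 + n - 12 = (n + 4)*(n - 3)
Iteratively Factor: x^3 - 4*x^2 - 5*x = (x)*(x^2 - 4*x - 5) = x*(x - 5)*(x + 1)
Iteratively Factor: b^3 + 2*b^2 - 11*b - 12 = (b + 4)*(b^2 - 2*b - 3) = (b - 3)*(b + 4)*(b + 1)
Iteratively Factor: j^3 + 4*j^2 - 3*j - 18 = (j + 3)*(j^2 + j - 6) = (j + 3)^2*(j - 2)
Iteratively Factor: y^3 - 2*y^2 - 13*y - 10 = (y + 2)*(y^2 - 4*y - 5) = (y + 1)*(y + 2)*(y - 5)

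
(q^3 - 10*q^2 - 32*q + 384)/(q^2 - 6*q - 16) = (q^2 - 2*q - 48)/(q + 2)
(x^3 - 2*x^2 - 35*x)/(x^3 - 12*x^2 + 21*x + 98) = x*(x + 5)/(x^2 - 5*x - 14)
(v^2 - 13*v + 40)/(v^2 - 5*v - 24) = (v - 5)/(v + 3)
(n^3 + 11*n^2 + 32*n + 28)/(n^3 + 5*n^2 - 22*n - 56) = (n + 2)/(n - 4)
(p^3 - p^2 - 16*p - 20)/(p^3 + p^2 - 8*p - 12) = (p - 5)/(p - 3)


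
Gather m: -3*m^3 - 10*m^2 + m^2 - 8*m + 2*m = -3*m^3 - 9*m^2 - 6*m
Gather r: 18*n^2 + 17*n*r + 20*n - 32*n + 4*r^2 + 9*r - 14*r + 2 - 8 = 18*n^2 - 12*n + 4*r^2 + r*(17*n - 5) - 6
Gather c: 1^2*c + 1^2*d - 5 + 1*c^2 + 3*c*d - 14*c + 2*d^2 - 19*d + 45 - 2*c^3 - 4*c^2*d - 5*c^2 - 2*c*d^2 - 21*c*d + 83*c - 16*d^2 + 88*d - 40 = -2*c^3 + c^2*(-4*d - 4) + c*(-2*d^2 - 18*d + 70) - 14*d^2 + 70*d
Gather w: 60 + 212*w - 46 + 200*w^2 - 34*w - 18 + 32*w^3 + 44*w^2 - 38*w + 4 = 32*w^3 + 244*w^2 + 140*w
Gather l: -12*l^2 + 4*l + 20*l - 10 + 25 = -12*l^2 + 24*l + 15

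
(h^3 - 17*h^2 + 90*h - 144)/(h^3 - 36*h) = (h^2 - 11*h + 24)/(h*(h + 6))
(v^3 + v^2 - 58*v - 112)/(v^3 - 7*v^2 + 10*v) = (v^3 + v^2 - 58*v - 112)/(v*(v^2 - 7*v + 10))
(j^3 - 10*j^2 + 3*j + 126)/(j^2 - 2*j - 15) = (j^2 - 13*j + 42)/(j - 5)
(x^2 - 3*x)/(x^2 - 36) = x*(x - 3)/(x^2 - 36)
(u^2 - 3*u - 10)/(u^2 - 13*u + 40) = (u + 2)/(u - 8)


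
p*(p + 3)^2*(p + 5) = p^4 + 11*p^3 + 39*p^2 + 45*p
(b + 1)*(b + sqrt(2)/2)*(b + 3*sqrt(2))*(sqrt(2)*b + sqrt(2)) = sqrt(2)*b^4 + 2*sqrt(2)*b^3 + 7*b^3 + 4*sqrt(2)*b^2 + 14*b^2 + 7*b + 6*sqrt(2)*b + 3*sqrt(2)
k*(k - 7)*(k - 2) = k^3 - 9*k^2 + 14*k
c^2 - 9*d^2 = (c - 3*d)*(c + 3*d)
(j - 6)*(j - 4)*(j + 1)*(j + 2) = j^4 - 7*j^3 - 4*j^2 + 52*j + 48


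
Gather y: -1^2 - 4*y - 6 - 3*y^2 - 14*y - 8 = -3*y^2 - 18*y - 15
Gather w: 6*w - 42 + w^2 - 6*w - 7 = w^2 - 49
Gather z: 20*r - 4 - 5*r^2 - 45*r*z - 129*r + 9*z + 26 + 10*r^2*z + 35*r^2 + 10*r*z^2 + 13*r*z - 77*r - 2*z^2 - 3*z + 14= 30*r^2 - 186*r + z^2*(10*r - 2) + z*(10*r^2 - 32*r + 6) + 36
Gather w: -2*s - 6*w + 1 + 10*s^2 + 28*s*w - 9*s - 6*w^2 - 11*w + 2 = 10*s^2 - 11*s - 6*w^2 + w*(28*s - 17) + 3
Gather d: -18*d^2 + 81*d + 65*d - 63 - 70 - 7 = -18*d^2 + 146*d - 140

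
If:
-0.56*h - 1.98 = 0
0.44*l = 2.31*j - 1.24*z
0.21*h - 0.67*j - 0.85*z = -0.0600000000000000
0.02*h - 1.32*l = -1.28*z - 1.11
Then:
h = -3.54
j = -0.27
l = 0.22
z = -0.59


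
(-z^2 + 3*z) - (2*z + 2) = -z^2 + z - 2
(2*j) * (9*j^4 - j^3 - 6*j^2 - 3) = 18*j^5 - 2*j^4 - 12*j^3 - 6*j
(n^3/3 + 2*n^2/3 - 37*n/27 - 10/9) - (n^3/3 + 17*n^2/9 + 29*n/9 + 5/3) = -11*n^2/9 - 124*n/27 - 25/9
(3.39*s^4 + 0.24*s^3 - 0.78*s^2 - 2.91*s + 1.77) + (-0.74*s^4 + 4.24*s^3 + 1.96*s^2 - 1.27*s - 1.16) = 2.65*s^4 + 4.48*s^3 + 1.18*s^2 - 4.18*s + 0.61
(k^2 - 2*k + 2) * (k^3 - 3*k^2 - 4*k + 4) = k^5 - 5*k^4 + 4*k^3 + 6*k^2 - 16*k + 8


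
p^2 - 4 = (p - 2)*(p + 2)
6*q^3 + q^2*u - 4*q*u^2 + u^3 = (-3*q + u)*(-2*q + u)*(q + u)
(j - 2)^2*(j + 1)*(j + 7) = j^4 + 4*j^3 - 21*j^2 + 4*j + 28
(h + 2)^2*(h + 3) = h^3 + 7*h^2 + 16*h + 12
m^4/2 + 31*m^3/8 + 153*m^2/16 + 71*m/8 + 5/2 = (m/2 + 1/4)*(m + 5/4)*(m + 2)*(m + 4)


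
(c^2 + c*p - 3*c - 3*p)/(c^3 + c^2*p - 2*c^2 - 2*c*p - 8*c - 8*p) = (c - 3)/(c^2 - 2*c - 8)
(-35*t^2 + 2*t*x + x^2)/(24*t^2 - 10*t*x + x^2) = (-35*t^2 + 2*t*x + x^2)/(24*t^2 - 10*t*x + x^2)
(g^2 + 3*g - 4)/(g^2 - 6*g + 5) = (g + 4)/(g - 5)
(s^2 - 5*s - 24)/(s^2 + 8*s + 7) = (s^2 - 5*s - 24)/(s^2 + 8*s + 7)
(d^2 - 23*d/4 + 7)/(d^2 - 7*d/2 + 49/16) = 4*(d - 4)/(4*d - 7)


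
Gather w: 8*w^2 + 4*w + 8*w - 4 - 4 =8*w^2 + 12*w - 8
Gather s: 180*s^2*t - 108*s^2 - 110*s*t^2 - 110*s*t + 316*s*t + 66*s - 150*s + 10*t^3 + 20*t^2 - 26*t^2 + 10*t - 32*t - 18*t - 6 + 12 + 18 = s^2*(180*t - 108) + s*(-110*t^2 + 206*t - 84) + 10*t^3 - 6*t^2 - 40*t + 24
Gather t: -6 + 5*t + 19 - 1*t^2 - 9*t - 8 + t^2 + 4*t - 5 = 0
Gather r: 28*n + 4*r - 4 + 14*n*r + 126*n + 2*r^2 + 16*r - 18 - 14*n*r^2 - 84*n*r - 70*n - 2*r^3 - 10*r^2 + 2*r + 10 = 84*n - 2*r^3 + r^2*(-14*n - 8) + r*(22 - 70*n) - 12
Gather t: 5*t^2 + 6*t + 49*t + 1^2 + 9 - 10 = 5*t^2 + 55*t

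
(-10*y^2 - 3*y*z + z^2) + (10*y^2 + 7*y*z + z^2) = 4*y*z + 2*z^2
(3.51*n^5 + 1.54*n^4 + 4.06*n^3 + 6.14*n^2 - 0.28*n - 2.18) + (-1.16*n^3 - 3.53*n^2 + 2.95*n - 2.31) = 3.51*n^5 + 1.54*n^4 + 2.9*n^3 + 2.61*n^2 + 2.67*n - 4.49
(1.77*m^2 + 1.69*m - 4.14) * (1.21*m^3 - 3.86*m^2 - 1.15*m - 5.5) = 2.1417*m^5 - 4.7873*m^4 - 13.5683*m^3 + 4.3019*m^2 - 4.534*m + 22.77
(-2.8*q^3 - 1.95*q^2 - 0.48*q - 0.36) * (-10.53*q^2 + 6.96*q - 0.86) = 29.484*q^5 + 1.0455*q^4 - 6.1096*q^3 + 2.127*q^2 - 2.0928*q + 0.3096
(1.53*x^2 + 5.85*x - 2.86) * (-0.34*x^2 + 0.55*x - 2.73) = -0.5202*x^4 - 1.1475*x^3 + 0.0130000000000005*x^2 - 17.5435*x + 7.8078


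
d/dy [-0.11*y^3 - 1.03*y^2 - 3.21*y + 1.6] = -0.33*y^2 - 2.06*y - 3.21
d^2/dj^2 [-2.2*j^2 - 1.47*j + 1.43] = -4.40000000000000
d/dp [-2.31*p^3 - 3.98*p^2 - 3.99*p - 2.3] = -6.93*p^2 - 7.96*p - 3.99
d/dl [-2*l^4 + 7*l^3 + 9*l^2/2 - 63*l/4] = -8*l^3 + 21*l^2 + 9*l - 63/4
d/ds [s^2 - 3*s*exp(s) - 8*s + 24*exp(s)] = -3*s*exp(s) + 2*s + 21*exp(s) - 8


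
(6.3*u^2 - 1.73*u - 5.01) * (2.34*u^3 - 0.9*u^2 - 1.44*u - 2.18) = 14.742*u^5 - 9.7182*u^4 - 19.2384*u^3 - 6.7338*u^2 + 10.9858*u + 10.9218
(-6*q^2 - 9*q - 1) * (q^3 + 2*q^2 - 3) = -6*q^5 - 21*q^4 - 19*q^3 + 16*q^2 + 27*q + 3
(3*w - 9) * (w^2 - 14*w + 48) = 3*w^3 - 51*w^2 + 270*w - 432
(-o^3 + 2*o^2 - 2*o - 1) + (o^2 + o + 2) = -o^3 + 3*o^2 - o + 1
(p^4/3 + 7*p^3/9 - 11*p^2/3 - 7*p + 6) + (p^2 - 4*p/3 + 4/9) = p^4/3 + 7*p^3/9 - 8*p^2/3 - 25*p/3 + 58/9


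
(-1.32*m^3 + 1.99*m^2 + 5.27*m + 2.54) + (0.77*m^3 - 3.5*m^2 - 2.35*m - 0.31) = -0.55*m^3 - 1.51*m^2 + 2.92*m + 2.23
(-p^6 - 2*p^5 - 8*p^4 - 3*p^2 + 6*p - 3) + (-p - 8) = -p^6 - 2*p^5 - 8*p^4 - 3*p^2 + 5*p - 11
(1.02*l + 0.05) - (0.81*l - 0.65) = 0.21*l + 0.7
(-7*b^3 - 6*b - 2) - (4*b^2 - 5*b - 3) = -7*b^3 - 4*b^2 - b + 1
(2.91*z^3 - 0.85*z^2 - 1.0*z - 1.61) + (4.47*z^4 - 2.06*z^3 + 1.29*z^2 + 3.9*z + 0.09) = 4.47*z^4 + 0.85*z^3 + 0.44*z^2 + 2.9*z - 1.52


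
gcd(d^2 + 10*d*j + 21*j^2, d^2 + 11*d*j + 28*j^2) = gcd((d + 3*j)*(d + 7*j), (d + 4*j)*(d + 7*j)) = d + 7*j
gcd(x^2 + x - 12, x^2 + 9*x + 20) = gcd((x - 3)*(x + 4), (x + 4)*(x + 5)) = x + 4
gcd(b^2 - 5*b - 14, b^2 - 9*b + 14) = b - 7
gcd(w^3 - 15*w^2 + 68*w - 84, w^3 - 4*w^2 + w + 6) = w - 2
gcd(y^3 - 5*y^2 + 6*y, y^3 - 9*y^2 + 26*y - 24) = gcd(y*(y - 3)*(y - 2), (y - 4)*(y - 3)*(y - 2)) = y^2 - 5*y + 6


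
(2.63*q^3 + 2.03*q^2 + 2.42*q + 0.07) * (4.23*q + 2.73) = 11.1249*q^4 + 15.7668*q^3 + 15.7785*q^2 + 6.9027*q + 0.1911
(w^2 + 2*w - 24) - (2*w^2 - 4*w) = -w^2 + 6*w - 24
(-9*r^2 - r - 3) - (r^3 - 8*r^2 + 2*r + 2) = -r^3 - r^2 - 3*r - 5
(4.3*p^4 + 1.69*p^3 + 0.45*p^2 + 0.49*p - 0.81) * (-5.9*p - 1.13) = -25.37*p^5 - 14.83*p^4 - 4.5647*p^3 - 3.3995*p^2 + 4.2253*p + 0.9153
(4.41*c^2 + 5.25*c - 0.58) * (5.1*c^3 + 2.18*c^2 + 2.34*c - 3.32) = 22.491*c^5 + 36.3888*c^4 + 18.8064*c^3 - 3.6206*c^2 - 18.7872*c + 1.9256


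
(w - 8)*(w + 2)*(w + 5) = w^3 - w^2 - 46*w - 80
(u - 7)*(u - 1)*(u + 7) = u^3 - u^2 - 49*u + 49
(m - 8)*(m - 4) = m^2 - 12*m + 32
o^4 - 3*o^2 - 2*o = o*(o - 2)*(o + 1)^2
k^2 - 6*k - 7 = (k - 7)*(k + 1)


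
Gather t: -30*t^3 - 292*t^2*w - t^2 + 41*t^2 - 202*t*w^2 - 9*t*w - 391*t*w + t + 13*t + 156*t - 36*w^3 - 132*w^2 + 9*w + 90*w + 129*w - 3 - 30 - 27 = -30*t^3 + t^2*(40 - 292*w) + t*(-202*w^2 - 400*w + 170) - 36*w^3 - 132*w^2 + 228*w - 60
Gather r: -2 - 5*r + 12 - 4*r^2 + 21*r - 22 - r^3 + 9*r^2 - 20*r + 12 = -r^3 + 5*r^2 - 4*r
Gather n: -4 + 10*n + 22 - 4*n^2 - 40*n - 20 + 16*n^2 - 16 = 12*n^2 - 30*n - 18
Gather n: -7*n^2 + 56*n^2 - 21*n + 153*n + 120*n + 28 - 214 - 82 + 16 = 49*n^2 + 252*n - 252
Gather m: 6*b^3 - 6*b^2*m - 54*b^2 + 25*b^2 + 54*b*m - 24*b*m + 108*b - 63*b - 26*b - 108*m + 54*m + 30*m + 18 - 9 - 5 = 6*b^3 - 29*b^2 + 19*b + m*(-6*b^2 + 30*b - 24) + 4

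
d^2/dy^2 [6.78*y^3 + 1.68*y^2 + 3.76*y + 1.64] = 40.68*y + 3.36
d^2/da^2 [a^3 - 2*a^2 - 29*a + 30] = 6*a - 4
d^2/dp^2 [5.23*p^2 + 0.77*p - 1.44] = 10.4600000000000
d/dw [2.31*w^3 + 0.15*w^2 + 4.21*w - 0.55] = 6.93*w^2 + 0.3*w + 4.21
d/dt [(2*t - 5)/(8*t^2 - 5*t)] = (-16*t^2 + 80*t - 25)/(t^2*(64*t^2 - 80*t + 25))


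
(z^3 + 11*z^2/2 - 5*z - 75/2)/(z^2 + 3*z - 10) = (2*z^2 + z - 15)/(2*(z - 2))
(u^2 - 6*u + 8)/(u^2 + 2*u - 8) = (u - 4)/(u + 4)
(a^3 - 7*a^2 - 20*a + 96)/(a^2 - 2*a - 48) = (a^2 + a - 12)/(a + 6)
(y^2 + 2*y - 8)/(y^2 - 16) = (y - 2)/(y - 4)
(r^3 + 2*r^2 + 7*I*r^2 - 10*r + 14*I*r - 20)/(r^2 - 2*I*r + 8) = (r^2 + r*(2 + 5*I) + 10*I)/(r - 4*I)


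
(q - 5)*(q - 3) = q^2 - 8*q + 15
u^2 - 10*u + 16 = (u - 8)*(u - 2)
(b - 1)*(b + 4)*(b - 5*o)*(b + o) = b^4 - 4*b^3*o + 3*b^3 - 5*b^2*o^2 - 12*b^2*o - 4*b^2 - 15*b*o^2 + 16*b*o + 20*o^2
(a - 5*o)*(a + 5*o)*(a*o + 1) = a^3*o + a^2 - 25*a*o^3 - 25*o^2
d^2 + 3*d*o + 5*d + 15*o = (d + 5)*(d + 3*o)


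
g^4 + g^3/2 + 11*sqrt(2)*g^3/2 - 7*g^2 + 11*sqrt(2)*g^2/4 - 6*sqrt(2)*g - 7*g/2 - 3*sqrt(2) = (g + 1/2)*(g - sqrt(2))*(g + sqrt(2)/2)*(g + 6*sqrt(2))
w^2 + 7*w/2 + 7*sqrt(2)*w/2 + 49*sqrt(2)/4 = (w + 7/2)*(w + 7*sqrt(2)/2)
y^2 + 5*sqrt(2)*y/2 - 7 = (y - sqrt(2))*(y + 7*sqrt(2)/2)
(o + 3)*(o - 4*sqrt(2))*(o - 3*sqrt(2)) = o^3 - 7*sqrt(2)*o^2 + 3*o^2 - 21*sqrt(2)*o + 24*o + 72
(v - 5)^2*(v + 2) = v^3 - 8*v^2 + 5*v + 50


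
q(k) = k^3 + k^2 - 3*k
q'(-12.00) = 405.00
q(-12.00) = -1548.00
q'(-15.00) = 642.00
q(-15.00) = -3105.00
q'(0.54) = -1.05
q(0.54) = -1.17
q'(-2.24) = 7.57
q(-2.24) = 0.50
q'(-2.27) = 7.92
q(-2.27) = 0.27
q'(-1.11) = -1.52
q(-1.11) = 3.19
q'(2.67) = 23.73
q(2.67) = 18.15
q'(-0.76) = -2.79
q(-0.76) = 2.42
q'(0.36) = -1.89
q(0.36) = -0.90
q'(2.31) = 17.63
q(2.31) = 10.73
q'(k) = 3*k^2 + 2*k - 3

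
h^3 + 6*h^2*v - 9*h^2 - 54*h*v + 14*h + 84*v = (h - 7)*(h - 2)*(h + 6*v)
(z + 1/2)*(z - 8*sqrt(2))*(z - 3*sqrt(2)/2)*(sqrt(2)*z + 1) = sqrt(2)*z^4 - 18*z^3 + sqrt(2)*z^3/2 - 9*z^2 + 29*sqrt(2)*z^2/2 + 29*sqrt(2)*z/4 + 24*z + 12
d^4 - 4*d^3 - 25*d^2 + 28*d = d*(d - 7)*(d - 1)*(d + 4)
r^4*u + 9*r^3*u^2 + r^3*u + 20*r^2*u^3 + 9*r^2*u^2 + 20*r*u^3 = r*(r + 4*u)*(r + 5*u)*(r*u + u)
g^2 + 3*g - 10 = (g - 2)*(g + 5)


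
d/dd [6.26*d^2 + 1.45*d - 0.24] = 12.52*d + 1.45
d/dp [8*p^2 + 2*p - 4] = 16*p + 2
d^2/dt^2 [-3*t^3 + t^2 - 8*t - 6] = 2 - 18*t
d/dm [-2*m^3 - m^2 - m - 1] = -6*m^2 - 2*m - 1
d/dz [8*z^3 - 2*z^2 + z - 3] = 24*z^2 - 4*z + 1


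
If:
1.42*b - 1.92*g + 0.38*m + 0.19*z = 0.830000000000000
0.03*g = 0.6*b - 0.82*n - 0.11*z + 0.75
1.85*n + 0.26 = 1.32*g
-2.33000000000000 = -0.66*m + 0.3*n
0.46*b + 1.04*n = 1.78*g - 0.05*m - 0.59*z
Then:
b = 49.36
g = 43.10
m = 17.45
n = 30.61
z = 36.11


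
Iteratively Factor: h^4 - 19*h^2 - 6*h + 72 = (h - 2)*(h^3 + 2*h^2 - 15*h - 36) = (h - 4)*(h - 2)*(h^2 + 6*h + 9) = (h - 4)*(h - 2)*(h + 3)*(h + 3)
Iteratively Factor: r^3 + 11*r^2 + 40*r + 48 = (r + 4)*(r^2 + 7*r + 12) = (r + 4)^2*(r + 3)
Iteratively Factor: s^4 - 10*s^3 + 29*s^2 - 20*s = (s - 5)*(s^3 - 5*s^2 + 4*s) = s*(s - 5)*(s^2 - 5*s + 4) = s*(s - 5)*(s - 1)*(s - 4)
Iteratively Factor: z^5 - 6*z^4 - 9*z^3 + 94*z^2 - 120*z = (z + 4)*(z^4 - 10*z^3 + 31*z^2 - 30*z) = (z - 3)*(z + 4)*(z^3 - 7*z^2 + 10*z) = z*(z - 3)*(z + 4)*(z^2 - 7*z + 10) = z*(z - 3)*(z - 2)*(z + 4)*(z - 5)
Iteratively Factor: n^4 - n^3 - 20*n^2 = (n - 5)*(n^3 + 4*n^2) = n*(n - 5)*(n^2 + 4*n) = n*(n - 5)*(n + 4)*(n)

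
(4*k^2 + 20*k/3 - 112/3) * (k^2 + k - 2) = 4*k^4 + 32*k^3/3 - 116*k^2/3 - 152*k/3 + 224/3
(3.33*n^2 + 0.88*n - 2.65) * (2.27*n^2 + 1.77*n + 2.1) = 7.5591*n^4 + 7.8917*n^3 + 2.5351*n^2 - 2.8425*n - 5.565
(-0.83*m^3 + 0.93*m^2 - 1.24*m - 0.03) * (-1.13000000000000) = 0.9379*m^3 - 1.0509*m^2 + 1.4012*m + 0.0339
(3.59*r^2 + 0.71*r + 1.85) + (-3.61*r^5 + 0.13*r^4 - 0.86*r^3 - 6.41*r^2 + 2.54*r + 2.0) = -3.61*r^5 + 0.13*r^4 - 0.86*r^3 - 2.82*r^2 + 3.25*r + 3.85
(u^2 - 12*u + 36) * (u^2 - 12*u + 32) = u^4 - 24*u^3 + 212*u^2 - 816*u + 1152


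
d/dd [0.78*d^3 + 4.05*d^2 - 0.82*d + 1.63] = 2.34*d^2 + 8.1*d - 0.82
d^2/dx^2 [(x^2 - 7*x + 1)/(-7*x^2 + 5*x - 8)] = 2*(308*x^3 + 21*x^2 - 1071*x + 247)/(343*x^6 - 735*x^5 + 1701*x^4 - 1805*x^3 + 1944*x^2 - 960*x + 512)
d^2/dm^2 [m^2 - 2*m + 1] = 2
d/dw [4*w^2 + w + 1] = 8*w + 1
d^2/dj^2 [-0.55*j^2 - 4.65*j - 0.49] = -1.10000000000000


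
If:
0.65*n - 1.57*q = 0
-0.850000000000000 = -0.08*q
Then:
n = 25.66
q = 10.62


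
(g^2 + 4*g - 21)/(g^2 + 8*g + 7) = (g - 3)/(g + 1)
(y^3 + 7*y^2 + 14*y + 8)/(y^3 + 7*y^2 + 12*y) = (y^2 + 3*y + 2)/(y*(y + 3))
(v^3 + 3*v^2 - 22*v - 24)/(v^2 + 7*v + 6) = v - 4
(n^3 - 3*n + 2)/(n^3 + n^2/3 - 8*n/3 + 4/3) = 3*(n - 1)/(3*n - 2)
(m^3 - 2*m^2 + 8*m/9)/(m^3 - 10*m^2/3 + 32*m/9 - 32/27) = 3*m/(3*m - 4)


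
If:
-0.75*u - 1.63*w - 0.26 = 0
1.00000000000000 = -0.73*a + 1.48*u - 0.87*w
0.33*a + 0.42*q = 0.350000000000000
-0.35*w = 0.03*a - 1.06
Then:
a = -36.58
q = 29.57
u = -13.74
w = 6.16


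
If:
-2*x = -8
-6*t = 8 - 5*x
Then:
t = 2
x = 4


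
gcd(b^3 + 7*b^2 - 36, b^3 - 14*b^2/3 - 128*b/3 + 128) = b + 6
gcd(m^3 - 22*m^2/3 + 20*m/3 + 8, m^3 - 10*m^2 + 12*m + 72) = m - 6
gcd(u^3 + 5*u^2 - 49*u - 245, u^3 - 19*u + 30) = u + 5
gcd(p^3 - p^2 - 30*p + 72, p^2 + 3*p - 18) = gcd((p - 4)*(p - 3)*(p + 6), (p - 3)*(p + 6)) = p^2 + 3*p - 18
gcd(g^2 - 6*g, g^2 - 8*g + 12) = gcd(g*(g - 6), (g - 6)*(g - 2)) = g - 6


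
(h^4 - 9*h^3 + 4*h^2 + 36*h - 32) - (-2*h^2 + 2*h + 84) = h^4 - 9*h^3 + 6*h^2 + 34*h - 116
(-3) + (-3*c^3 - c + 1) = -3*c^3 - c - 2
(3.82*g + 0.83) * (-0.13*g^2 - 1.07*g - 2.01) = -0.4966*g^3 - 4.1953*g^2 - 8.5663*g - 1.6683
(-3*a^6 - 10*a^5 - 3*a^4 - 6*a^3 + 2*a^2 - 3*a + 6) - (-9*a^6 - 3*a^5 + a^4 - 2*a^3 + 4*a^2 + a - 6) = 6*a^6 - 7*a^5 - 4*a^4 - 4*a^3 - 2*a^2 - 4*a + 12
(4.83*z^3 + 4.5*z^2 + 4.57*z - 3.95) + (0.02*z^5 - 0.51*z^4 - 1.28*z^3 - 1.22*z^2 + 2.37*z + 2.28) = 0.02*z^5 - 0.51*z^4 + 3.55*z^3 + 3.28*z^2 + 6.94*z - 1.67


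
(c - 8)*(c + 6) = c^2 - 2*c - 48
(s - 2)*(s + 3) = s^2 + s - 6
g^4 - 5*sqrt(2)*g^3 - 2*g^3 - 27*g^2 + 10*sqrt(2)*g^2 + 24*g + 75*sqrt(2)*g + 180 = (g - 5)*(g + 3)*(g - 6*sqrt(2))*(g + sqrt(2))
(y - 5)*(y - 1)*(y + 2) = y^3 - 4*y^2 - 7*y + 10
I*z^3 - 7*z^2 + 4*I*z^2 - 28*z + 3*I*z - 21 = (z + 3)*(z + 7*I)*(I*z + I)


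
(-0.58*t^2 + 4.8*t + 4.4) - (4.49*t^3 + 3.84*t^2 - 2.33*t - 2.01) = -4.49*t^3 - 4.42*t^2 + 7.13*t + 6.41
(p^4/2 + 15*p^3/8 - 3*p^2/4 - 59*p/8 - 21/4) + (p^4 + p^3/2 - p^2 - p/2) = 3*p^4/2 + 19*p^3/8 - 7*p^2/4 - 63*p/8 - 21/4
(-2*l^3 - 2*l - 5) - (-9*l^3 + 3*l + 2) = 7*l^3 - 5*l - 7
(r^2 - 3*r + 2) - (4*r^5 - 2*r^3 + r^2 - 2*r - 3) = -4*r^5 + 2*r^3 - r + 5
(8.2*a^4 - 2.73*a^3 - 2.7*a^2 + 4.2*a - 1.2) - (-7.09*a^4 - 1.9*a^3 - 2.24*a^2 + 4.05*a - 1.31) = 15.29*a^4 - 0.83*a^3 - 0.46*a^2 + 0.15*a + 0.11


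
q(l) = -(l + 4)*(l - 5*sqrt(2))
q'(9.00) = -14.93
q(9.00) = -25.08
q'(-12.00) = 27.07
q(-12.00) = -152.57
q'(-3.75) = 10.57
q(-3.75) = 2.71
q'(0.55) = 1.97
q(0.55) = 29.67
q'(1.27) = 0.53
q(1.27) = 30.57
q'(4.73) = -6.39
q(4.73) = 20.44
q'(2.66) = -2.25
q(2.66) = 29.38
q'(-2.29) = 7.65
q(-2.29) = 16.01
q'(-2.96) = 8.99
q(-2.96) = 10.43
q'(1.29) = 0.49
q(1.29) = 30.58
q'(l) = -2*l - 4 + 5*sqrt(2)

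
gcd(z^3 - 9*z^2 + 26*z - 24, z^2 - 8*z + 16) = z - 4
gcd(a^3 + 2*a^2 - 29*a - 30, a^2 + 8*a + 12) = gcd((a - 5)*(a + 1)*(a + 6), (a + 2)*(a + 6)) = a + 6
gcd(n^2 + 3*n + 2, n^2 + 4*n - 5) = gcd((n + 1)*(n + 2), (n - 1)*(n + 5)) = 1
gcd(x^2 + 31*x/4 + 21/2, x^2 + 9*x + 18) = x + 6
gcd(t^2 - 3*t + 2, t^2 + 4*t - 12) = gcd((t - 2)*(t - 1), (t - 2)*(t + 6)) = t - 2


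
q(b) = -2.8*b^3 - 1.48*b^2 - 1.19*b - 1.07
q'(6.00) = -321.35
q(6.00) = -666.29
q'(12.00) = -1246.31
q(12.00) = -5066.87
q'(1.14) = -15.48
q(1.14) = -8.50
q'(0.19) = -2.06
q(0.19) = -1.37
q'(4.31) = -169.99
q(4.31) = -257.87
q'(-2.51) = -46.68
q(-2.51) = 36.87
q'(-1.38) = -13.10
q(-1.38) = 5.11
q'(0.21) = -2.18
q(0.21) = -1.41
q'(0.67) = -6.94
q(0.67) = -3.37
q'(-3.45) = -90.96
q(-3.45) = 100.40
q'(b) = -8.4*b^2 - 2.96*b - 1.19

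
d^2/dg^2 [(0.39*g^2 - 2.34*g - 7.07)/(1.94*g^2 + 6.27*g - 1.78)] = (-27.101412*g^3 - 151.571424*g^2 - 564.471324*g - 654.47291)/(7.301384*g^6 + 70.793316*g^5 + 208.703454*g^4 + 116.582499*g^3 - 191.490798*g^2 + 59.597604*g - 5.639752)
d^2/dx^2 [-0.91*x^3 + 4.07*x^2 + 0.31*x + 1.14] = 8.14 - 5.46*x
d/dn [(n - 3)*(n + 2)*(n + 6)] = 3*n^2 + 10*n - 12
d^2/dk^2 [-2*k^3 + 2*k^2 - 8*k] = 4 - 12*k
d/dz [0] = 0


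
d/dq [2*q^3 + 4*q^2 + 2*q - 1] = 6*q^2 + 8*q + 2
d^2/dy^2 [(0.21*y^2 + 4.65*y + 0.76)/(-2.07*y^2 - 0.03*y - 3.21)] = (-39.823488*y^3 - 11.166822*y^2 + 185.103954*y + 6.666444)/(8.869743*y^6 + 0.385641*y^5 + 41.269176*y^4 + 1.196073*y^3 + 63.997128*y^2 + 0.927369*y + 33.076161)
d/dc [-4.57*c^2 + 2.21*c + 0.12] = 2.21 - 9.14*c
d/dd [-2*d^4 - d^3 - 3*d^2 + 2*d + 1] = -8*d^3 - 3*d^2 - 6*d + 2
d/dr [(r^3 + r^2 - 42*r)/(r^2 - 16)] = (r^4 - 6*r^2 - 32*r + 672)/(r^4 - 32*r^2 + 256)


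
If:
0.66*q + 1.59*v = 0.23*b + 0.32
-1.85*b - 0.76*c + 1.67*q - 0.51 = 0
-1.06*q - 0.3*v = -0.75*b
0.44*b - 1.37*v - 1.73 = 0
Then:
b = 3.04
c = -3.17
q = 2.23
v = -0.29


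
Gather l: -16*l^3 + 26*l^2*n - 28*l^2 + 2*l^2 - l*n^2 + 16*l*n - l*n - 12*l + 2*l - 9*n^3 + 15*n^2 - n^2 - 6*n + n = -16*l^3 + l^2*(26*n - 26) + l*(-n^2 + 15*n - 10) - 9*n^3 + 14*n^2 - 5*n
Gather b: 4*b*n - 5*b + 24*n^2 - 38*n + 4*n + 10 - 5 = b*(4*n - 5) + 24*n^2 - 34*n + 5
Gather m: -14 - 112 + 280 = 154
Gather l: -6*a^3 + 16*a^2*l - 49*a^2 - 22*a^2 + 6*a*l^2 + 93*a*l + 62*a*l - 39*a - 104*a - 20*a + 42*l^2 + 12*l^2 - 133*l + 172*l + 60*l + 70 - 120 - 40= -6*a^3 - 71*a^2 - 163*a + l^2*(6*a + 54) + l*(16*a^2 + 155*a + 99) - 90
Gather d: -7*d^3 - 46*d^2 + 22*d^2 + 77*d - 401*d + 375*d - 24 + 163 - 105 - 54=-7*d^3 - 24*d^2 + 51*d - 20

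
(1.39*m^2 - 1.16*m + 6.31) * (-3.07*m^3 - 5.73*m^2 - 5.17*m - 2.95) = -4.2673*m^5 - 4.4035*m^4 - 19.9112*m^3 - 34.2596*m^2 - 29.2007*m - 18.6145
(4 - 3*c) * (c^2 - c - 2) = -3*c^3 + 7*c^2 + 2*c - 8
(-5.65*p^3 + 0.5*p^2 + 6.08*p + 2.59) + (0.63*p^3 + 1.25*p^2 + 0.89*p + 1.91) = -5.02*p^3 + 1.75*p^2 + 6.97*p + 4.5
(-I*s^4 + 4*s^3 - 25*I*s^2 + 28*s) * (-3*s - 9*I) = 3*I*s^5 - 21*s^4 + 39*I*s^3 - 309*s^2 - 252*I*s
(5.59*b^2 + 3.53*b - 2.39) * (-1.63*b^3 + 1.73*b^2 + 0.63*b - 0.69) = -9.1117*b^5 + 3.9168*b^4 + 13.5243*b^3 - 5.7679*b^2 - 3.9414*b + 1.6491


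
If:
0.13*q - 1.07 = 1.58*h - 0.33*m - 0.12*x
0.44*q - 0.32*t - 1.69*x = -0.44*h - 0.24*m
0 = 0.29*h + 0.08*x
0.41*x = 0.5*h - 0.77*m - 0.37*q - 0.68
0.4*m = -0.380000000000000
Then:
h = -1.04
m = -0.95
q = -5.43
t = -29.44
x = 3.76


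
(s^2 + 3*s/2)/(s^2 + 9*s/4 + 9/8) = 4*s/(4*s + 3)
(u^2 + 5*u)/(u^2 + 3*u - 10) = u/(u - 2)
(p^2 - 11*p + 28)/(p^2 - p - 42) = (p - 4)/(p + 6)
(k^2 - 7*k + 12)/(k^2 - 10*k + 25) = (k^2 - 7*k + 12)/(k^2 - 10*k + 25)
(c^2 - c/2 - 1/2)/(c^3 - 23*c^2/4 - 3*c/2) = 2*(-2*c^2 + c + 1)/(c*(-4*c^2 + 23*c + 6))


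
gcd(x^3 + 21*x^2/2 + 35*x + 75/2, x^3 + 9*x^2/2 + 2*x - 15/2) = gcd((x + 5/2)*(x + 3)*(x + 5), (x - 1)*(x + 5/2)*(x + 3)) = x^2 + 11*x/2 + 15/2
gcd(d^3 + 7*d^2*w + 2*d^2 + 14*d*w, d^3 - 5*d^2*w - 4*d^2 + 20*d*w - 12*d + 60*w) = d + 2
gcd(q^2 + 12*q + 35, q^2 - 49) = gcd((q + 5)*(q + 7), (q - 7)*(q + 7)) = q + 7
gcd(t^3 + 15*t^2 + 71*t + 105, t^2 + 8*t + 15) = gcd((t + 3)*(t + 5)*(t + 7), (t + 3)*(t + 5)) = t^2 + 8*t + 15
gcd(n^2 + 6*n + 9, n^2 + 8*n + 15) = n + 3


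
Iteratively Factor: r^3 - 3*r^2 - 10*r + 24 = (r + 3)*(r^2 - 6*r + 8) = (r - 4)*(r + 3)*(r - 2)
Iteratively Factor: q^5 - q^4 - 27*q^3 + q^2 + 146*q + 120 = (q + 4)*(q^4 - 5*q^3 - 7*q^2 + 29*q + 30) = (q - 5)*(q + 4)*(q^3 - 7*q - 6) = (q - 5)*(q + 1)*(q + 4)*(q^2 - q - 6) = (q - 5)*(q + 1)*(q + 2)*(q + 4)*(q - 3)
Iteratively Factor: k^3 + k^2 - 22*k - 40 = (k + 2)*(k^2 - k - 20) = (k - 5)*(k + 2)*(k + 4)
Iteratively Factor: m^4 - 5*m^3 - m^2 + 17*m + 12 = (m - 4)*(m^3 - m^2 - 5*m - 3) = (m - 4)*(m + 1)*(m^2 - 2*m - 3) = (m - 4)*(m + 1)^2*(m - 3)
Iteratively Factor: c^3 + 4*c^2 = (c)*(c^2 + 4*c) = c*(c + 4)*(c)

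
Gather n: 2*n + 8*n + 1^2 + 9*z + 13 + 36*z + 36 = 10*n + 45*z + 50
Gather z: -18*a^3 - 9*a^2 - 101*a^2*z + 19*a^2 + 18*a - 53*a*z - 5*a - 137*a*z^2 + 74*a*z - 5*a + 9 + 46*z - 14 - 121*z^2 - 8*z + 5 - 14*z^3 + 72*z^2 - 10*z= -18*a^3 + 10*a^2 + 8*a - 14*z^3 + z^2*(-137*a - 49) + z*(-101*a^2 + 21*a + 28)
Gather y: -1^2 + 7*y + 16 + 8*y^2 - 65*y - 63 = 8*y^2 - 58*y - 48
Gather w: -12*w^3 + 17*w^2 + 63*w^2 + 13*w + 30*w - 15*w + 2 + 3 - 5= -12*w^3 + 80*w^2 + 28*w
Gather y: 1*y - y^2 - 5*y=-y^2 - 4*y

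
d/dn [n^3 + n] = 3*n^2 + 1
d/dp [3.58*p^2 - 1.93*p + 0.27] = 7.16*p - 1.93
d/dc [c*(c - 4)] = 2*c - 4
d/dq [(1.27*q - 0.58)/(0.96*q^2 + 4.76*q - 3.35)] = (-1.2192*q^2 + 1.1136*q - 1.4937)/(0.9216*q^4 + 9.1392*q^3 + 16.2256*q^2 - 31.892*q + 11.2225)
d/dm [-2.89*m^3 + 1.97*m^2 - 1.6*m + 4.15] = -8.67*m^2 + 3.94*m - 1.6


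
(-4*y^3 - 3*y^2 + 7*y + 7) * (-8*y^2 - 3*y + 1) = 32*y^5 + 36*y^4 - 51*y^3 - 80*y^2 - 14*y + 7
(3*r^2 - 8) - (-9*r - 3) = 3*r^2 + 9*r - 5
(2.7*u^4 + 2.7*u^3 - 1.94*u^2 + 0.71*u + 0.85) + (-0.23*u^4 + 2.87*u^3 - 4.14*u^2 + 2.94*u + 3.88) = 2.47*u^4 + 5.57*u^3 - 6.08*u^2 + 3.65*u + 4.73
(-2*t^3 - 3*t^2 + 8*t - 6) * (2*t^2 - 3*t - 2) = -4*t^5 + 29*t^3 - 30*t^2 + 2*t + 12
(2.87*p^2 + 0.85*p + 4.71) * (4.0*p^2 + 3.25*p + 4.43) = 11.48*p^4 + 12.7275*p^3 + 34.3166*p^2 + 19.073*p + 20.8653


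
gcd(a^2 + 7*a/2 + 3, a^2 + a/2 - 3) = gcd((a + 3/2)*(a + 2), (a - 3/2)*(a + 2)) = a + 2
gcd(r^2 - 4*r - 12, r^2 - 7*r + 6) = r - 6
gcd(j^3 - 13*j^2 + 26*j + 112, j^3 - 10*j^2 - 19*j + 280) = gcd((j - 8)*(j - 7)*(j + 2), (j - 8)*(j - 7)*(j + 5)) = j^2 - 15*j + 56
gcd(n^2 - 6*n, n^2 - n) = n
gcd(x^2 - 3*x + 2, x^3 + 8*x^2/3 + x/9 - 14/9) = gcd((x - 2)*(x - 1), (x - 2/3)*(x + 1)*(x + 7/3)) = 1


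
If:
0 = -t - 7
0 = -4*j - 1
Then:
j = -1/4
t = -7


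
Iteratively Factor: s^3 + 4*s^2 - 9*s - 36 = (s + 3)*(s^2 + s - 12) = (s - 3)*(s + 3)*(s + 4)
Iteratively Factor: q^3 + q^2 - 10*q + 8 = (q + 4)*(q^2 - 3*q + 2) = (q - 1)*(q + 4)*(q - 2)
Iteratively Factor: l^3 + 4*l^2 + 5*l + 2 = (l + 1)*(l^2 + 3*l + 2) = (l + 1)*(l + 2)*(l + 1)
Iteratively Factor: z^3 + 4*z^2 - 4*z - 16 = (z + 2)*(z^2 + 2*z - 8) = (z + 2)*(z + 4)*(z - 2)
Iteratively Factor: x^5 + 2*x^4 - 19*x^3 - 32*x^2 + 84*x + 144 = (x + 2)*(x^4 - 19*x^2 + 6*x + 72) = (x + 2)*(x + 4)*(x^3 - 4*x^2 - 3*x + 18) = (x - 3)*(x + 2)*(x + 4)*(x^2 - x - 6) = (x - 3)*(x + 2)^2*(x + 4)*(x - 3)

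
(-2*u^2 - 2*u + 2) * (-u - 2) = 2*u^3 + 6*u^2 + 2*u - 4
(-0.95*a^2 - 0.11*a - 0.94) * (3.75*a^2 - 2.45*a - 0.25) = -3.5625*a^4 + 1.915*a^3 - 3.018*a^2 + 2.3305*a + 0.235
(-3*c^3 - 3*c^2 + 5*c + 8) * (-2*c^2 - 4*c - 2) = 6*c^5 + 18*c^4 + 8*c^3 - 30*c^2 - 42*c - 16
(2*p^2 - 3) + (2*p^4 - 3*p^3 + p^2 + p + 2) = 2*p^4 - 3*p^3 + 3*p^2 + p - 1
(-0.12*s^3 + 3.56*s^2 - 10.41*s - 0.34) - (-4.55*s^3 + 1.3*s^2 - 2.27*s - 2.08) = 4.43*s^3 + 2.26*s^2 - 8.14*s + 1.74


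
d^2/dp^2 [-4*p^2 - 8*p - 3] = -8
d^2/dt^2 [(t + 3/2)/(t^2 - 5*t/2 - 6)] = 2/(t^3 - 12*t^2 + 48*t - 64)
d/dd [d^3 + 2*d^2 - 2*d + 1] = 3*d^2 + 4*d - 2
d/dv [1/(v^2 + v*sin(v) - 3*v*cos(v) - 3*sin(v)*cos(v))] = (-3*v*sin(v) - v*cos(v) - 2*v - sin(v) + 3*cos(v) + 3*cos(2*v))/((v + sin(v))^2*(v - 3*cos(v))^2)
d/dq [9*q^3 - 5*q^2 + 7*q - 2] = 27*q^2 - 10*q + 7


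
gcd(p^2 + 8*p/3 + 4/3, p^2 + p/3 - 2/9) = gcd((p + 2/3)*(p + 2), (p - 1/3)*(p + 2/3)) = p + 2/3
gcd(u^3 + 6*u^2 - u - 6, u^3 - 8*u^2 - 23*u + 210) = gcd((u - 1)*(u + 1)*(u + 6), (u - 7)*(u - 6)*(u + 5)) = 1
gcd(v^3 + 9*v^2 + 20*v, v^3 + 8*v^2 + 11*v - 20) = v^2 + 9*v + 20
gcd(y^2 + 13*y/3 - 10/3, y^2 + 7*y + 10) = y + 5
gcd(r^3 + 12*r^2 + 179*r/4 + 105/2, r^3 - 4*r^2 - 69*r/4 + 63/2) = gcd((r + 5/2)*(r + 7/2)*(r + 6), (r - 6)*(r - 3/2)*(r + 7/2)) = r + 7/2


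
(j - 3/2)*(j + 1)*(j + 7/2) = j^3 + 3*j^2 - 13*j/4 - 21/4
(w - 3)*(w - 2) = w^2 - 5*w + 6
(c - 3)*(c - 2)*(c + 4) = c^3 - c^2 - 14*c + 24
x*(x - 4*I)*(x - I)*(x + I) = x^4 - 4*I*x^3 + x^2 - 4*I*x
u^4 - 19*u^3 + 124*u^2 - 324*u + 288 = (u - 8)*(u - 6)*(u - 3)*(u - 2)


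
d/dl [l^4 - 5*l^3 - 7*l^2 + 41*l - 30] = 4*l^3 - 15*l^2 - 14*l + 41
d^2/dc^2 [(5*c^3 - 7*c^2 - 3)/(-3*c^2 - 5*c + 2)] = 2*(-260*c^3 + 357*c^2 + 75*c + 121)/(27*c^6 + 135*c^5 + 171*c^4 - 55*c^3 - 114*c^2 + 60*c - 8)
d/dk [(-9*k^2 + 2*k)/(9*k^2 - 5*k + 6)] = 3*(9*k^2 - 36*k + 4)/(81*k^4 - 90*k^3 + 133*k^2 - 60*k + 36)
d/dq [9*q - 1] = 9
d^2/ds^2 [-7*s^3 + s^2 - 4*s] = 2 - 42*s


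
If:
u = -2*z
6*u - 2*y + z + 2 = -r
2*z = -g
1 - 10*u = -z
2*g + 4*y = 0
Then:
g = 2/21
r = -55/21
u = 2/21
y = -1/21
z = -1/21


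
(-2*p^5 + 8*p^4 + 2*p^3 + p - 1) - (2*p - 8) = -2*p^5 + 8*p^4 + 2*p^3 - p + 7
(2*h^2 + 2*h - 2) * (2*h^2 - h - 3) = 4*h^4 + 2*h^3 - 12*h^2 - 4*h + 6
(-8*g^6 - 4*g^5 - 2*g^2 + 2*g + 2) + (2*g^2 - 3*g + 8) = -8*g^6 - 4*g^5 - g + 10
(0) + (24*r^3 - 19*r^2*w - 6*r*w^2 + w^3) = 24*r^3 - 19*r^2*w - 6*r*w^2 + w^3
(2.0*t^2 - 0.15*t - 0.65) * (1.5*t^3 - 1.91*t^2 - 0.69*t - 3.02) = 3.0*t^5 - 4.045*t^4 - 2.0685*t^3 - 4.695*t^2 + 0.9015*t + 1.963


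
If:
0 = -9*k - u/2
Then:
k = -u/18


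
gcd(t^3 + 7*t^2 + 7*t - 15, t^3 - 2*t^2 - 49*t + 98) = 1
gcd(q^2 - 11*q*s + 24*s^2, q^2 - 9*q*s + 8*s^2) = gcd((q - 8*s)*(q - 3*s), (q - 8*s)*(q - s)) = q - 8*s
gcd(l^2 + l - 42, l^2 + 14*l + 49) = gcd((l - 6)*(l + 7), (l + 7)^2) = l + 7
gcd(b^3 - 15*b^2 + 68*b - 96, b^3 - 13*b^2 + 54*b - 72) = b^2 - 7*b + 12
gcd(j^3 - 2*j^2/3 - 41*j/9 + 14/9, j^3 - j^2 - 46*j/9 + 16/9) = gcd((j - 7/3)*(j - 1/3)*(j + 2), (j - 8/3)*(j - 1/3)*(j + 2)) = j^2 + 5*j/3 - 2/3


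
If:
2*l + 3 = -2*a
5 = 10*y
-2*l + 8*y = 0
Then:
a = -7/2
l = 2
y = 1/2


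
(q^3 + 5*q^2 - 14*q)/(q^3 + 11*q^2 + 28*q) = (q - 2)/(q + 4)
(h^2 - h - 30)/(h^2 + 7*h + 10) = (h - 6)/(h + 2)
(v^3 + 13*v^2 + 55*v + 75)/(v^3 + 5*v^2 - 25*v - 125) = (v + 3)/(v - 5)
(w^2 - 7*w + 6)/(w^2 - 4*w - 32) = (-w^2 + 7*w - 6)/(-w^2 + 4*w + 32)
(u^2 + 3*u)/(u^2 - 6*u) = (u + 3)/(u - 6)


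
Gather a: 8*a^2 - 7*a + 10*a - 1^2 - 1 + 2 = 8*a^2 + 3*a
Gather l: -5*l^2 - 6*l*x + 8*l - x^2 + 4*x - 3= -5*l^2 + l*(8 - 6*x) - x^2 + 4*x - 3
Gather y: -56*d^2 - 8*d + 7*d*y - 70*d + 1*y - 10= -56*d^2 - 78*d + y*(7*d + 1) - 10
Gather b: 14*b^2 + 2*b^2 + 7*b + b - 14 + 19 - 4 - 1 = 16*b^2 + 8*b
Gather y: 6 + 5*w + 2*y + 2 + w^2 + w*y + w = w^2 + 6*w + y*(w + 2) + 8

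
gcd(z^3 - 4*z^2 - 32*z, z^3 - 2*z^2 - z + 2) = 1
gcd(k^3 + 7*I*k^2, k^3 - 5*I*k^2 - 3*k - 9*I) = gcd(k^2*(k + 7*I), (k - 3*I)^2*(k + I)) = 1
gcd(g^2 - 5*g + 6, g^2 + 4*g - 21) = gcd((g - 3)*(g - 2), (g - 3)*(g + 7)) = g - 3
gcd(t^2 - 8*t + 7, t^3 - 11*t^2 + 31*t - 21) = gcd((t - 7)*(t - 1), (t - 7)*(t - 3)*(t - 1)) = t^2 - 8*t + 7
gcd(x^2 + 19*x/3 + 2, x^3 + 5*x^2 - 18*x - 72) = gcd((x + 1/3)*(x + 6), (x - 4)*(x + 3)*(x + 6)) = x + 6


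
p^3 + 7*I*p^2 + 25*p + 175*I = (p - 5*I)*(p + 5*I)*(p + 7*I)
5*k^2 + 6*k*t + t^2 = (k + t)*(5*k + t)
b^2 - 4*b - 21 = (b - 7)*(b + 3)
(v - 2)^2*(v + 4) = v^3 - 12*v + 16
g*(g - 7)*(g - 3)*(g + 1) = g^4 - 9*g^3 + 11*g^2 + 21*g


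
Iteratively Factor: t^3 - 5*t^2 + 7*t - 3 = (t - 3)*(t^2 - 2*t + 1) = (t - 3)*(t - 1)*(t - 1)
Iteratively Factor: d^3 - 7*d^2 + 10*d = (d - 2)*(d^2 - 5*d) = d*(d - 2)*(d - 5)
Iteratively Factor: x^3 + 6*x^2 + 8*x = (x + 4)*(x^2 + 2*x) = x*(x + 4)*(x + 2)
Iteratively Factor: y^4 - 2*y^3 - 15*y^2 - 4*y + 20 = (y + 2)*(y^3 - 4*y^2 - 7*y + 10) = (y - 5)*(y + 2)*(y^2 + y - 2) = (y - 5)*(y + 2)^2*(y - 1)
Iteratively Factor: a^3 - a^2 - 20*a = (a + 4)*(a^2 - 5*a) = (a - 5)*(a + 4)*(a)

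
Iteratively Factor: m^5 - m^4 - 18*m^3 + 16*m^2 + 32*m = (m + 4)*(m^4 - 5*m^3 + 2*m^2 + 8*m) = (m - 4)*(m + 4)*(m^3 - m^2 - 2*m) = m*(m - 4)*(m + 4)*(m^2 - m - 2) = m*(m - 4)*(m + 1)*(m + 4)*(m - 2)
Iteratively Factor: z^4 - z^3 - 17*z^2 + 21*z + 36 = (z + 1)*(z^3 - 2*z^2 - 15*z + 36) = (z - 3)*(z + 1)*(z^2 + z - 12) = (z - 3)*(z + 1)*(z + 4)*(z - 3)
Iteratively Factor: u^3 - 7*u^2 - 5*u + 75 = (u + 3)*(u^2 - 10*u + 25) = (u - 5)*(u + 3)*(u - 5)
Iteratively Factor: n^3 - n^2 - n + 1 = (n + 1)*(n^2 - 2*n + 1) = (n - 1)*(n + 1)*(n - 1)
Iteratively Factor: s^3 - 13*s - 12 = (s - 4)*(s^2 + 4*s + 3) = (s - 4)*(s + 1)*(s + 3)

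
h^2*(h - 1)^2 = h^4 - 2*h^3 + h^2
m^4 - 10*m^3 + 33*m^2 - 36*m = m*(m - 4)*(m - 3)^2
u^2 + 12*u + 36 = (u + 6)^2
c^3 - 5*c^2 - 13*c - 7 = (c - 7)*(c + 1)^2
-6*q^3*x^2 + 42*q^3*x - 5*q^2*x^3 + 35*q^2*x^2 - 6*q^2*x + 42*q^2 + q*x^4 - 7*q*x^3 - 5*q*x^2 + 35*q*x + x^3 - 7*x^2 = (-6*q + x)*(q + x)*(x - 7)*(q*x + 1)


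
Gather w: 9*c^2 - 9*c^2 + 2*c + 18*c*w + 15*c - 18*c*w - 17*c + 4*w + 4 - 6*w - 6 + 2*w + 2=0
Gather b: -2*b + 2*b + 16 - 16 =0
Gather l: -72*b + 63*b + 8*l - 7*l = -9*b + l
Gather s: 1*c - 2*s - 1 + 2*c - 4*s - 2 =3*c - 6*s - 3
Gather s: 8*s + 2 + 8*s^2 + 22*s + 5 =8*s^2 + 30*s + 7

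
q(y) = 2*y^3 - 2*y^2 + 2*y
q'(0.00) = 2.00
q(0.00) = 0.00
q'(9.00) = 452.00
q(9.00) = 1314.00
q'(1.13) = 5.14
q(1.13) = 2.59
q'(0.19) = 1.46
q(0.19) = 0.32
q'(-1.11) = 13.83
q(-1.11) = -7.42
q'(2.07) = 19.43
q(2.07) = 13.31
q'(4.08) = 85.56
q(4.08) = 110.70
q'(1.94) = 16.82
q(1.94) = 10.96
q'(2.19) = 22.02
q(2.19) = 15.79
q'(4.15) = 88.74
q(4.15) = 116.80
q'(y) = 6*y^2 - 4*y + 2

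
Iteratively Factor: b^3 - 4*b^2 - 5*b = (b - 5)*(b^2 + b) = (b - 5)*(b + 1)*(b)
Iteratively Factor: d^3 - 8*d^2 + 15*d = (d - 5)*(d^2 - 3*d) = d*(d - 5)*(d - 3)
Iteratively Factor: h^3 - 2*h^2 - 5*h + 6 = (h - 3)*(h^2 + h - 2) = (h - 3)*(h + 2)*(h - 1)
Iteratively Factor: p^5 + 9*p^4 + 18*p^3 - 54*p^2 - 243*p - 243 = (p + 3)*(p^4 + 6*p^3 - 54*p - 81) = (p + 3)^2*(p^3 + 3*p^2 - 9*p - 27) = (p + 3)^3*(p^2 - 9) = (p - 3)*(p + 3)^3*(p + 3)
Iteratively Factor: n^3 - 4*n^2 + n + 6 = (n - 3)*(n^2 - n - 2) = (n - 3)*(n - 2)*(n + 1)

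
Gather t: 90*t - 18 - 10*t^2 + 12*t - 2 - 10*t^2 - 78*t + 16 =-20*t^2 + 24*t - 4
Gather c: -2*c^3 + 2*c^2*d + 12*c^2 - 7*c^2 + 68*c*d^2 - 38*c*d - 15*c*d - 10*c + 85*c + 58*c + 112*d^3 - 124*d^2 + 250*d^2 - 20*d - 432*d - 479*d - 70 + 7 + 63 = -2*c^3 + c^2*(2*d + 5) + c*(68*d^2 - 53*d + 133) + 112*d^3 + 126*d^2 - 931*d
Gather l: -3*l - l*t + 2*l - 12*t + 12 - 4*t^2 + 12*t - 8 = l*(-t - 1) - 4*t^2 + 4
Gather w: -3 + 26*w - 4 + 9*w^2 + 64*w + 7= 9*w^2 + 90*w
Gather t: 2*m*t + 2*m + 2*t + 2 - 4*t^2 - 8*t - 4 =2*m - 4*t^2 + t*(2*m - 6) - 2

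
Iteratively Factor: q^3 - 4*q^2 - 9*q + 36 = (q - 3)*(q^2 - q - 12) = (q - 3)*(q + 3)*(q - 4)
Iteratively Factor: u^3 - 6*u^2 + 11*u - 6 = (u - 3)*(u^2 - 3*u + 2) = (u - 3)*(u - 2)*(u - 1)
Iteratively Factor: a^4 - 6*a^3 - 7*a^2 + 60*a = (a)*(a^3 - 6*a^2 - 7*a + 60) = a*(a + 3)*(a^2 - 9*a + 20) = a*(a - 5)*(a + 3)*(a - 4)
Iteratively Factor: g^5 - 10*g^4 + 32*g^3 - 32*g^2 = (g - 4)*(g^4 - 6*g^3 + 8*g^2) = g*(g - 4)*(g^3 - 6*g^2 + 8*g) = g^2*(g - 4)*(g^2 - 6*g + 8) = g^2*(g - 4)^2*(g - 2)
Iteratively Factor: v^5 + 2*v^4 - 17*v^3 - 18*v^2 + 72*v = (v)*(v^4 + 2*v^3 - 17*v^2 - 18*v + 72) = v*(v + 3)*(v^3 - v^2 - 14*v + 24) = v*(v - 2)*(v + 3)*(v^2 + v - 12) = v*(v - 2)*(v + 3)*(v + 4)*(v - 3)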